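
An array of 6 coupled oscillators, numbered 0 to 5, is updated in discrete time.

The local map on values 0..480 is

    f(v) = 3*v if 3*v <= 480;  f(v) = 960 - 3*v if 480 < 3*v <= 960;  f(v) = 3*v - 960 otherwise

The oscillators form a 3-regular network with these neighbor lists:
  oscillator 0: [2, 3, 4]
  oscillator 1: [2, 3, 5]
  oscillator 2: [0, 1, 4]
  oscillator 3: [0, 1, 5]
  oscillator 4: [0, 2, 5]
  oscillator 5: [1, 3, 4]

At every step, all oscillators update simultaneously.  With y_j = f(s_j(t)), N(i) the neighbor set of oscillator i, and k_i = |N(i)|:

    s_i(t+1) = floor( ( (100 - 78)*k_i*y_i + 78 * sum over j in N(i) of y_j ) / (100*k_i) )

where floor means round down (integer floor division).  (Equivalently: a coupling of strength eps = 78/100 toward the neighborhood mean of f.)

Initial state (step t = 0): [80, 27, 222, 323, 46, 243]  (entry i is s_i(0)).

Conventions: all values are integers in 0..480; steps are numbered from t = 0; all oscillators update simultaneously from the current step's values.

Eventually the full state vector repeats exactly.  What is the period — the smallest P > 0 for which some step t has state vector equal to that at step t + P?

Answer: 16
Key observation: The state at step 42, [297, 297, 297, 297, 297, 297], reappears at step 58 — and no state repeats earlier — so the cycle the system enters has period 16.

Derivation:
t=0: [80, 27, 222, 323, 46, 243]
t=1: [167, 156, 184, 145, 229, 110]
t=2: [391, 407, 401, 422, 371, 378]
t=3: [229, 245, 216, 235, 197, 225]
t=4: [303, 271, 294, 259, 307, 283]
t=5: [89, 129, 78, 120, 70, 120]
t=6: [267, 333, 276, 342, 270, 328]
t=7: [125, 66, 119, 72, 114, 71]
t=8: [320, 247, 316, 251, 320, 243]
t=9: [56, 165, 59, 162, 63, 161]
t=10: [255, 395, 252, 392, 255, 398]
t=11: [202, 219, 204, 217, 207, 216]
t=12: [336, 318, 335, 319, 338, 315]
t=13: [37, 17, 37, 18, 39, 19]
t=14: [97, 68, 96, 68, 98, 70]
t=15: [268, 227, 268, 228, 269, 228]
t=16: [186, 245, 187, 245, 186, 244]
t=17: [355, 271, 355, 271, 355, 271]
t=18: [115, 136, 115, 136, 115, 136]
t=19: [361, 391, 361, 391, 361, 391]
t=20: [146, 189, 146, 189, 146, 189]
t=21: [426, 404, 426, 404, 426, 404]
t=22: [300, 269, 300, 269, 300, 269]
t=23: [84, 128, 84, 128, 84, 128]
t=24: [286, 349, 286, 349, 286, 349]
t=25: [98, 90, 98, 90, 98, 90]
t=26: [287, 276, 287, 276, 287, 276]
t=27: [107, 123, 107, 123, 107, 123]
t=28: [333, 356, 333, 356, 333, 356]
t=29: [56, 90, 56, 90, 56, 90]
t=30: [194, 243, 194, 243, 194, 243]
t=31: [339, 269, 339, 269, 339, 269]
t=32: [81, 128, 81, 128, 81, 128]
t=33: [279, 347, 279, 347, 279, 347]
t=34: [112, 91, 112, 91, 112, 91]
t=35: [319, 289, 319, 289, 319, 289]
t=36: [26, 69, 26, 69, 26, 69]
t=37: [111, 173, 111, 173, 111, 173]
t=38: [361, 412, 361, 412, 361, 412]
t=39: [162, 236, 162, 236, 162, 236]
t=40: [416, 309, 416, 309, 416, 309]
t=41: [221, 99, 221, 99, 221, 99]
t=42: [297, 297, 297, 297, 297, 297]
t=43: [69, 69, 69, 69, 69, 69]
t=44: [207, 207, 207, 207, 207, 207]
t=45: [339, 339, 339, 339, 339, 339]
t=46: [57, 57, 57, 57, 57, 57]
t=47: [171, 171, 171, 171, 171, 171]
t=48: [447, 447, 447, 447, 447, 447]
t=49: [381, 381, 381, 381, 381, 381]
t=50: [183, 183, 183, 183, 183, 183]
t=51: [411, 411, 411, 411, 411, 411]
t=52: [273, 273, 273, 273, 273, 273]
t=53: [141, 141, 141, 141, 141, 141]
t=54: [423, 423, 423, 423, 423, 423]
t=55: [309, 309, 309, 309, 309, 309]
t=56: [33, 33, 33, 33, 33, 33]
t=57: [99, 99, 99, 99, 99, 99]
t=58: [297, 297, 297, 297, 297, 297]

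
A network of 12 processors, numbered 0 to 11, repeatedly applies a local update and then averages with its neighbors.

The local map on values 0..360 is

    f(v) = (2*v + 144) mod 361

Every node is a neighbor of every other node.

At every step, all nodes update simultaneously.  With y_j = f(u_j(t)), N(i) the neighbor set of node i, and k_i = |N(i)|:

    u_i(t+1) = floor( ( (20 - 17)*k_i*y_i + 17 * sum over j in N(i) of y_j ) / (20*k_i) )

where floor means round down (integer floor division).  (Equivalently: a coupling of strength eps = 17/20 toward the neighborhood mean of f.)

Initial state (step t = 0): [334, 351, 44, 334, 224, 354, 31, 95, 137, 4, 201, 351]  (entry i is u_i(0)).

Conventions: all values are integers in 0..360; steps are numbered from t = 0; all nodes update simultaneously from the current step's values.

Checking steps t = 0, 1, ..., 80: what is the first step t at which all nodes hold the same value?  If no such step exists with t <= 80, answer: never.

Simulating step by step:
t=0: [334, 351, 44, 334, 224, 354, 31, 95, 137, 4, 201, 351]  (not all equal)
t=1: [157, 160, 167, 157, 167, 160, 166, 175, 155, 162, 164, 160]  (not all equal)
t=2: [107, 107, 108, 107, 108, 107, 108, 109, 106, 107, 108, 107]  (not all equal)
t=3: [330, 330, 331, 330, 331, 330, 331, 304, 330, 330, 331, 330]  (not all equal)
t=4: [78, 78, 78, 78, 78, 78, 78, 74, 78, 78, 78, 78]  (not all equal)
t=5: [299, 299, 299, 299, 299, 299, 299, 298, 299, 299, 299, 299]  (not all equal)
t=6: [19, 19, 19, 19, 19, 19, 19, 19, 19, 19, 19, 19]  (all equal)

Answer: 6
Key observation: Synchronization is absorbing here: once all nodes are equal they stay equal, and step 6 is the first all-equal step.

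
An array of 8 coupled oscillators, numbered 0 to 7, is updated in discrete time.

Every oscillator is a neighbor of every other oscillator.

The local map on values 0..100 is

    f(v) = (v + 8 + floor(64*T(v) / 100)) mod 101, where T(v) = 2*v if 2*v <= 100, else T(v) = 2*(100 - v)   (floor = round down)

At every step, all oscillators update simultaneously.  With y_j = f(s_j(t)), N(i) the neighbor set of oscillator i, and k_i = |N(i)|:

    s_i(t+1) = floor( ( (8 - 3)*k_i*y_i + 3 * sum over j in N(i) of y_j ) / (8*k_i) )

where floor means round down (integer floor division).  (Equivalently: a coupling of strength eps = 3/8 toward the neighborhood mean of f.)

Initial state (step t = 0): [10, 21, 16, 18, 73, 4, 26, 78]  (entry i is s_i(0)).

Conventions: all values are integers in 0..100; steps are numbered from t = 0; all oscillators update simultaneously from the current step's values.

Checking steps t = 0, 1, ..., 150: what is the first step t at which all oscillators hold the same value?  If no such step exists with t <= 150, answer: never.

Answer: never
Key observation: The state at step 9 reappears at step 13 — the system is in a cycle of period 4 from step 9 on.  No step 0..13 is synchronized, and the cycle repeats forever, so no step up to 150 (or ever) has all oscillators equal.

Derivation:
t=0: [10, 21, 16, 18, 73, 4, 26, 78]  (not all equal)
t=1: [32, 46, 40, 43, 23, 25, 53, 22]  (not all equal)
t=2: [67, 27, 77, 24, 55, 58, 32, 54]  (not all equal)
t=3: [25, 55, 23, 51, 26, 26, 61, 26]  (not all equal)
t=4: [57, 31, 54, 31, 58, 58, 30, 58]  (not all equal)
t=5: [28, 61, 28, 61, 27, 27, 60, 27]  (not all equal)
t=6: [62, 31, 62, 31, 60, 60, 31, 60]  (not all equal)
t=7: [26, 61, 26, 61, 27, 27, 61, 27]  (not all equal)
t=8: [59, 30, 59, 30, 60, 60, 30, 60]  (not all equal)
t=9: [27, 60, 27, 60, 27, 27, 60, 27]  (not all equal)
t=10: [60, 31, 60, 31, 60, 60, 31, 60]  (not all equal)
t=11: [27, 61, 27, 61, 27, 27, 61, 27]  (not all equal)
t=12: [60, 30, 60, 30, 60, 60, 30, 60]  (not all equal)
t=13: [27, 60, 27, 60, 27, 27, 60, 27]  (not all equal)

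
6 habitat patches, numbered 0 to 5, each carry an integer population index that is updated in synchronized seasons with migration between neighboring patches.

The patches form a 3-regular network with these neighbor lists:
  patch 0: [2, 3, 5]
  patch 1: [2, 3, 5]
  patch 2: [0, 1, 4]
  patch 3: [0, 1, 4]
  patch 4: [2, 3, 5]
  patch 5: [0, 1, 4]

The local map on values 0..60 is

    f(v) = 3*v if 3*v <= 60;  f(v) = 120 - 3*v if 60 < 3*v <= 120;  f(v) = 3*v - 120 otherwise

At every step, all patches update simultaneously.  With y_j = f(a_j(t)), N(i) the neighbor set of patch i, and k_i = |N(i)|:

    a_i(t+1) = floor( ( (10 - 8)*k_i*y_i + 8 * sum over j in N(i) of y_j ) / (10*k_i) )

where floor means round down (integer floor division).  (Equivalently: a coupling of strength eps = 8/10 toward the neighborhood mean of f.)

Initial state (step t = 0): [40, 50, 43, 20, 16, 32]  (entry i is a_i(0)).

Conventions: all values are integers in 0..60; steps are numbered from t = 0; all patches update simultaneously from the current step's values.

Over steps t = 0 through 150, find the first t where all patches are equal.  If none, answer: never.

Simulating step by step:
t=0: [40, 50, 43, 20, 16, 32]  (not all equal)
t=1: [24, 30, 22, 32, 34, 25]  (not all equal)
t=2: [42, 38, 36, 30, 36, 34]  (not all equal)
t=3: [17, 17, 8, 12, 18, 10]  (not all equal)
t=4: [34, 34, 46, 48, 34, 47]  (not all equal)
t=5: [20, 20, 18, 19, 20, 18]  (not all equal)
t=6: [56, 56, 58, 59, 56, 58]  (not all equal)
t=7: [53, 53, 49, 49, 53, 49]  (not all equal)
t=8: [29, 29, 36, 36, 29, 36]  (not all equal)
t=9: [16, 16, 28, 28, 16, 28]  (not all equal)
t=10: [38, 38, 45, 45, 38, 45]  (not all equal)
t=11: [13, 13, 7, 7, 13, 7]  (not all equal)
t=12: [24, 24, 35, 35, 24, 35]  (not all equal)
t=13: [21, 21, 41, 41, 21, 41]  (not all equal)
t=14: [13, 13, 46, 46, 13, 46]  (not all equal)
t=15: [22, 22, 34, 34, 22, 34]  (not all equal)
t=16: [25, 25, 46, 46, 25, 46]  (not all equal)
t=17: [23, 23, 39, 39, 23, 39]  (not all equal)
t=18: [12, 12, 41, 41, 12, 41]  (not all equal)
t=19: [9, 9, 29, 29, 9, 29]  (not all equal)
t=20: [31, 31, 28, 28, 31, 28]  (not all equal)
t=21: [34, 34, 28, 28, 34, 28]  (not all equal)
t=22: [32, 32, 21, 21, 32, 21]  (not all equal)
t=23: [50, 50, 30, 30, 50, 30]  (not all equal)
t=24: [30, 30, 30, 30, 30, 30]  (all equal)

Answer: 24
Key observation: Synchronization is absorbing here: once all patches are equal they stay equal, and step 24 is the first all-equal step.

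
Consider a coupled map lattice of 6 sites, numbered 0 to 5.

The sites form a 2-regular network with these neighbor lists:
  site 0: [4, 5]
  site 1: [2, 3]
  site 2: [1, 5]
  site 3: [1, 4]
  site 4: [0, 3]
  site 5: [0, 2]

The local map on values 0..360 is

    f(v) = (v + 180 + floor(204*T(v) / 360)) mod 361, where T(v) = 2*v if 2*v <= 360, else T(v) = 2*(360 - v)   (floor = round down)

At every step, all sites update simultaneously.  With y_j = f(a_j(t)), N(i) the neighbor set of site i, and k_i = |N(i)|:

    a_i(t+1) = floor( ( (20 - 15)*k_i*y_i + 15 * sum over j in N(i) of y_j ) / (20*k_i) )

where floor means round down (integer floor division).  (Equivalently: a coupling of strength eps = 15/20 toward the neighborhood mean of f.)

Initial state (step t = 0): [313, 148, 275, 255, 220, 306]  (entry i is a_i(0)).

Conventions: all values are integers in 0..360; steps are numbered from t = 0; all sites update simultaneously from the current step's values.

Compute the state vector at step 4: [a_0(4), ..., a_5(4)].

Simulating step by step:
t=0: [313, 148, 275, 255, 220, 306]
t=1: [189, 177, 167, 172, 191, 187]
t=2: [201, 184, 193, 195, 195, 191]
t=3: [200, 201, 201, 201, 200, 200]
t=4: [200, 200, 200, 200, 200, 200]

Answer: [200, 200, 200, 200, 200, 200]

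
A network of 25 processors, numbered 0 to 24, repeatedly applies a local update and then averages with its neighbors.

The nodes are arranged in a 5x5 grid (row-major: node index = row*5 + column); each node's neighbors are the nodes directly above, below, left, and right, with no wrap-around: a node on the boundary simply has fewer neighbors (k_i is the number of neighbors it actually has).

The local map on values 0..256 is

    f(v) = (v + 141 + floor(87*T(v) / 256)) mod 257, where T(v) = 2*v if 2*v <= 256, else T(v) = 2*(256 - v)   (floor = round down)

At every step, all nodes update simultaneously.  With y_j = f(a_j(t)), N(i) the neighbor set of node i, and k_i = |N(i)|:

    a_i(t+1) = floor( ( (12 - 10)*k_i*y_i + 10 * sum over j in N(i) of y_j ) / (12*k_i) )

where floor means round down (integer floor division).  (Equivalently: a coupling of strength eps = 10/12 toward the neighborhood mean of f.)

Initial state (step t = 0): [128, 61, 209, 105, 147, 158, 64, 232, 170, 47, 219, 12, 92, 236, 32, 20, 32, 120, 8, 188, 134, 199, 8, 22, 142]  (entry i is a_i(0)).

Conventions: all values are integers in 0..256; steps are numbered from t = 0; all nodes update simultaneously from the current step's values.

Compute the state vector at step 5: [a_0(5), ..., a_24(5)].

Answer: [134, 131, 128, 124, 125, 133, 131, 127, 126, 125, 132, 130, 128, 127, 128, 132, 130, 129, 128, 129, 131, 131, 129, 130, 130]

Derivation:
t=0: [128, 61, 209, 105, 147, 158, 64, 232, 170, 47, 219, 12, 92, 236, 32, 20, 32, 120, 8, 188, 134, 199, 8, 22, 142]
t=1: [162, 171, 141, 104, 133, 149, 175, 130, 132, 150, 144, 153, 112, 125, 162, 146, 145, 126, 132, 144, 139, 144, 132, 143, 140]
t=2: [108, 109, 91, 93, 85, 108, 107, 97, 90, 103, 105, 99, 94, 94, 102, 103, 102, 94, 98, 103, 103, 102, 100, 101, 103]
t=3: [65, 56, 48, 33, 44, 63, 58, 44, 44, 41, 57, 53, 43, 44, 52, 57, 51, 47, 48, 53, 56, 54, 49, 52, 55]
t=4: [242, 236, 216, 212, 204, 242, 232, 220, 209, 217, 237, 228, 218, 218, 219, 232, 228, 220, 222, 227, 233, 228, 225, 226, 229]
t=5: [134, 131, 128, 124, 125, 133, 131, 127, 126, 125, 132, 130, 128, 127, 128, 132, 130, 129, 128, 129, 131, 131, 129, 130, 130]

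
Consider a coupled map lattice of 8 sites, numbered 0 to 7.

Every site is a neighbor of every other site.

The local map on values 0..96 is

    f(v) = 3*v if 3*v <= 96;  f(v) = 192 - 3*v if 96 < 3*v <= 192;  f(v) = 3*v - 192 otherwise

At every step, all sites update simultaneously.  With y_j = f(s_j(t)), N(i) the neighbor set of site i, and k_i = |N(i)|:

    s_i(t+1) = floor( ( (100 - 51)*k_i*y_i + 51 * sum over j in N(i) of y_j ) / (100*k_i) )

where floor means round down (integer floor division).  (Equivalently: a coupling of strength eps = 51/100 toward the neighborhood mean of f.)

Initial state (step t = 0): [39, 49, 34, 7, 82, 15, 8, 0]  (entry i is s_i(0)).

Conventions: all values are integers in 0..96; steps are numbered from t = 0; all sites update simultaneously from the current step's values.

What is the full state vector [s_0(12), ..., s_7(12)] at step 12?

Answer: [18, 14, 27, 17, 23, 14, 19, 14]

Derivation:
t=0: [39, 49, 34, 7, 82, 15, 8, 0]
t=1: [57, 44, 63, 34, 48, 44, 35, 25]
t=2: [41, 57, 33, 69, 52, 57, 68, 63]
t=3: [48, 28, 58, 25, 34, 28, 24, 20]
t=4: [58, 73, 46, 69, 76, 73, 68, 63]
t=5: [21, 25, 36, 20, 29, 25, 18, 15]
t=6: [65, 70, 74, 64, 75, 70, 62, 58]
t=7: [10, 16, 21, 9, 22, 16, 11, 16]
t=8: [38, 46, 52, 37, 53, 46, 40, 46]
t=9: [66, 56, 48, 67, 47, 56, 63, 56]
t=10: [16, 23, 33, 17, 35, 23, 15, 23]
t=11: [58, 67, 77, 59, 74, 67, 57, 67]
t=12: [18, 14, 27, 17, 23, 14, 19, 14]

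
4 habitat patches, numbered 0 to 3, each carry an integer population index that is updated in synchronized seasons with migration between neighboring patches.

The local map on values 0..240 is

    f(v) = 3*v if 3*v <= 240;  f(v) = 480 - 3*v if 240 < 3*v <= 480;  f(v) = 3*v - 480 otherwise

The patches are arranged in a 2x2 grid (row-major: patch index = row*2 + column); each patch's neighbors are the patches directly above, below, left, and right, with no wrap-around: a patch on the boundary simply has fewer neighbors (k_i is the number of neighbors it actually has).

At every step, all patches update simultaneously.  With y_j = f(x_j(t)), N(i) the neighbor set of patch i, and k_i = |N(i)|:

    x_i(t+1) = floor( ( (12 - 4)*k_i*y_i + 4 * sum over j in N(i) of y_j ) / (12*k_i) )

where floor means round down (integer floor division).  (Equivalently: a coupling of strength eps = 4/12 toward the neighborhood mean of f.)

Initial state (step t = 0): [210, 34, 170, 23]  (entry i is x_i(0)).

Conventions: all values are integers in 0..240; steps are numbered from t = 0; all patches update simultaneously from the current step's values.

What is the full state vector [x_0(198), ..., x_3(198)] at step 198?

Answer: [208, 224, 224, 208]
Key observation: The state at step 23, [160, 176, 176, 160], reappears at step 27: the system is in a cycle of period 4 from step 23 on.  Therefore the state at step 198 equals the state at step 23 + ((198 - 23) mod 4) = 26, which is [208, 224, 224, 208].

Derivation:
t=0: [210, 34, 170, 23]
t=1: [122, 104, 56, 68]
t=2: [132, 165, 165, 192]
t=3: [61, 40, 40, 69]
t=4: [162, 145, 145, 178]
t=5: [19, 40, 40, 51]
t=6: [78, 115, 115, 142]
t=7: [201, 138, 138, 81]
t=8: [104, 104, 104, 180]
t=9: [168, 150, 150, 96]
t=10: [26, 56, 56, 138]
t=11: [108, 136, 136, 100]
t=12: [128, 104, 104, 144]
t=13: [120, 136, 136, 88]
t=14: [104, 104, 104, 168]
t=15: [168, 144, 144, 72]
t=16: [32, 72, 72, 160]
t=17: [136, 160, 160, 72]
t=18: [48, 48, 48, 144]
t=19: [144, 128, 128, 80]
t=20: [64, 112, 112, 192]
t=21: [176, 144, 144, 112]
t=22: [48, 64, 64, 112]
t=23: [160, 176, 176, 160]
t=24: [16, 32, 32, 16]
t=25: [64, 80, 80, 64]
t=26: [208, 224, 224, 208]
t=27: [160, 176, 176, 160]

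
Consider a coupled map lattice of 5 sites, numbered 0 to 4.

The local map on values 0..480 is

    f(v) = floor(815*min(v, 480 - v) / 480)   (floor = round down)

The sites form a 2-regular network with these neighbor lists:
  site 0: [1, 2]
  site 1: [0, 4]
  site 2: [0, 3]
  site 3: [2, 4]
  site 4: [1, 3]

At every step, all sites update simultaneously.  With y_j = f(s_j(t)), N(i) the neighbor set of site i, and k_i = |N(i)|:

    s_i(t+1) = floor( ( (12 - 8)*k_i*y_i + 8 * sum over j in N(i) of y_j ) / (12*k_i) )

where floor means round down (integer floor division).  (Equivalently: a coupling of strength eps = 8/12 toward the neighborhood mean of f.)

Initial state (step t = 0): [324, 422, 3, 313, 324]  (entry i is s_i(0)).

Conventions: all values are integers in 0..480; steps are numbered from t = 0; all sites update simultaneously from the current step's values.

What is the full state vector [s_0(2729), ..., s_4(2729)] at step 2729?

Answer: [302, 301, 302, 301, 301]
Key observation: The state at step 33, [302, 301, 302, 301, 301], reappears at step 35: the system is in a cycle of period 2 from step 33 on.  Therefore the state at step 2729 equals the state at step 33 + ((2729 - 33) mod 2) = 33, which is [302, 301, 302, 301, 301].

Derivation:
t=0: [324, 422, 3, 313, 324]
t=1: [122, 208, 184, 184, 215]
t=2: [290, 308, 277, 329, 343]
t=3: [319, 282, 307, 277, 260]
t=4: [300, 327, 303, 336, 351]
t=5: [288, 261, 283, 254, 240]
t=6: [343, 368, 347, 374, 387]
t=7: [215, 193, 212, 187, 175]
t=8: [350, 329, 347, 324, 313]
t=9: [233, 253, 236, 257, 267]
t=10: [393, 380, 391, 379, 374]
t=11: [155, 165, 156, 167, 173]
t=12: [269, 278, 270, 280, 285]
t=13: [352, 343, 351, 342, 337]
t=14: [222, 230, 223, 231, 236]
t=15: [381, 388, 382, 390, 394]
t=16: [163, 156, 162, 154, 151]
t=17: [271, 265, 270, 264, 260]
t=18: [358, 364, 358, 365, 368]
t=19: [203, 197, 203, 197, 193]
t=20: [340, 335, 340, 335, 331]
t=21: [240, 245, 240, 245, 248]
t=22: [404, 399, 404, 399, 397]
t=23: [131, 135, 131, 135, 138]
t=24: [224, 228, 224, 228, 230]
t=25: [382, 385, 382, 385, 388]
t=26: [164, 161, 164, 161, 159]
t=27: [276, 273, 276, 273, 271]
t=28: [347, 350, 347, 350, 352]
t=29: [223, 220, 223, 220, 219]
t=30: [376, 374, 376, 374, 372]
t=31: [177, 179, 177, 179, 180]
t=32: [301, 302, 301, 302, 303]
t=33: [302, 301, 302, 301, 301]
t=34: [302, 302, 302, 302, 303]
t=35: [302, 301, 302, 301, 301]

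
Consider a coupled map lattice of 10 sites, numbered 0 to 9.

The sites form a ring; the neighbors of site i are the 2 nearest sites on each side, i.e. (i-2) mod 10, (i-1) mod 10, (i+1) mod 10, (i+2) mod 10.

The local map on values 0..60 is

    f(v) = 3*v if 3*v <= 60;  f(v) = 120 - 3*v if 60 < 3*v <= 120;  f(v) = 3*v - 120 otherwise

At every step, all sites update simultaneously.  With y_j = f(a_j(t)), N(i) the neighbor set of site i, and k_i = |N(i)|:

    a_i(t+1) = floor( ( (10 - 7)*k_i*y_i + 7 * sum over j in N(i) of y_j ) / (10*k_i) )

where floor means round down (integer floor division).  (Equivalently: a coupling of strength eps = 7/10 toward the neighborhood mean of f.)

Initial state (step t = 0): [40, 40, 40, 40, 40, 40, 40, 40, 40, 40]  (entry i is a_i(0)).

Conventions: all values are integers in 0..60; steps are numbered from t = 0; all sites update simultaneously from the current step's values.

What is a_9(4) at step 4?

Simulating step by step:
t=0: [40, 40, 40, 40, 40, 40, 40, 40, 40, 40]
t=1: [0, 0, 0, 0, 0, 0, 0, 0, 0, 0]
t=2: [0, 0, 0, 0, 0, 0, 0, 0, 0, 0]
t=3: [0, 0, 0, 0, 0, 0, 0, 0, 0, 0]
t=4: [0, 0, 0, 0, 0, 0, 0, 0, 0, 0]

Answer: a_9(4) = 0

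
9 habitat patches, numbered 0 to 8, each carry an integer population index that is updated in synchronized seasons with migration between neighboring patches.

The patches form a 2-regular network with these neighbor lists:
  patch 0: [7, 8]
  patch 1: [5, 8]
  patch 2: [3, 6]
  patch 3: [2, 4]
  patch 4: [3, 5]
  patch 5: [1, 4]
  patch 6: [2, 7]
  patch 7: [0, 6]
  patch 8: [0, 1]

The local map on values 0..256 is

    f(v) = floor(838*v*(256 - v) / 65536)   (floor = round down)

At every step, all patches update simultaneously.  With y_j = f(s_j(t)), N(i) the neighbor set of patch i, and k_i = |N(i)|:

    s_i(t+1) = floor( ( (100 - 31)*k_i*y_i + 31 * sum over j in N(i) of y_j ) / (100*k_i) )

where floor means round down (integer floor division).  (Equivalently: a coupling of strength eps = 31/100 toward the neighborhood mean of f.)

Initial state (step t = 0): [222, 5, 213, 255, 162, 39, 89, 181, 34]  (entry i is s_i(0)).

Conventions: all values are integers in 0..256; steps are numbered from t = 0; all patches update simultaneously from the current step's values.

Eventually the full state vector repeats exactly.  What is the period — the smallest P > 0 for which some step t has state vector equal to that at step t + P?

Simulating step by step:
t=0: [222, 5, 213, 255, 162, 39, 89, 181, 34]
t=1: [107, 42, 110, 50, 151, 107, 176, 163, 83]
t=2: [198, 138, 189, 153, 191, 189, 185, 192, 175]
t=3: [153, 196, 168, 188, 165, 167, 164, 156, 179]
t=4: [196, 160, 185, 171, 186, 183, 192, 198, 175]
t=5: [154, 189, 168, 179, 169, 173, 156, 148, 178]
t=6: [197, 166, 188, 179, 185, 180, 198, 202, 178]
t=7: [151, 186, 162, 172, 169, 175, 147, 141, 174]
t=8: [199, 170, 194, 186, 186, 179, 202, 205, 182]
t=9: [147, 182, 152, 163, 167, 176, 140, 135, 169]
t=10: [202, 175, 201, 193, 188, 180, 206, 207, 188]
t=11: [141, 177, 141, 154, 163, 173, 132, 130, 162]
t=12: [205, 181, 206, 200, 192, 183, 208, 208, 193]
t=13: [135, 169, 132, 143, 156, 168, 127, 127, 154]
t=14: [206, 190, 208, 205, 198, 190, 209, 208, 199]
t=15: [132, 157, 127, 134, 146, 157, 125, 127, 145]
t=16: [208, 199, 209, 208, 204, 199, 209, 209, 204]
t=17: [127, 143, 125, 127, 135, 143, 125, 125, 135]
t=18: [208, 206, 209, 208, 207, 206, 209, 209, 207]
t=19: [127, 130, 125, 127, 129, 130, 125, 125, 129]
t=20: [209, 209, 209, 209, 209, 209, 209, 209, 209]
t=21: [125, 125, 125, 125, 125, 125, 125, 125, 125]
t=22: [209, 209, 209, 209, 209, 209, 209, 209, 209]

Answer: 2
Key observation: The state at step 20, [209, 209, 209, 209, 209, 209, 209, 209, 209], reappears at step 22 — and no state repeats earlier — so the cycle the system enters has period 2.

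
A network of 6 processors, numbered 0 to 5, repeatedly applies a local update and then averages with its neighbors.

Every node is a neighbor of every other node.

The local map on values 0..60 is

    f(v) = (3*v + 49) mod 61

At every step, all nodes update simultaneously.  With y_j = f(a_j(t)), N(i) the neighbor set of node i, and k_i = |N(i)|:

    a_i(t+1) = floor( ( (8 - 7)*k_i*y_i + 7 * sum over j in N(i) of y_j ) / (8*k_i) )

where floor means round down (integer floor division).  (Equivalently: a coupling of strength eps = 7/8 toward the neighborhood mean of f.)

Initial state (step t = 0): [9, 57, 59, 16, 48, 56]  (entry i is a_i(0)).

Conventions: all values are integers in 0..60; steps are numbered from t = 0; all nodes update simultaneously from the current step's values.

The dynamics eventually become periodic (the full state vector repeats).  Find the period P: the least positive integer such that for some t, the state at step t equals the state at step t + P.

Answer: 10
Key observation: The state at step 2, [12, 12, 12, 12, 12, 12], reappears at step 12 — and no state repeats earlier — so the cycle the system enters has period 10.

Derivation:
t=0: [9, 57, 59, 16, 48, 56]
t=1: [29, 28, 28, 28, 30, 28]
t=2: [12, 12, 12, 12, 12, 12]
t=3: [24, 24, 24, 24, 24, 24]
t=4: [60, 60, 60, 60, 60, 60]
t=5: [46, 46, 46, 46, 46, 46]
t=6: [4, 4, 4, 4, 4, 4]
t=7: [0, 0, 0, 0, 0, 0]
t=8: [49, 49, 49, 49, 49, 49]
t=9: [13, 13, 13, 13, 13, 13]
t=10: [27, 27, 27, 27, 27, 27]
t=11: [8, 8, 8, 8, 8, 8]
t=12: [12, 12, 12, 12, 12, 12]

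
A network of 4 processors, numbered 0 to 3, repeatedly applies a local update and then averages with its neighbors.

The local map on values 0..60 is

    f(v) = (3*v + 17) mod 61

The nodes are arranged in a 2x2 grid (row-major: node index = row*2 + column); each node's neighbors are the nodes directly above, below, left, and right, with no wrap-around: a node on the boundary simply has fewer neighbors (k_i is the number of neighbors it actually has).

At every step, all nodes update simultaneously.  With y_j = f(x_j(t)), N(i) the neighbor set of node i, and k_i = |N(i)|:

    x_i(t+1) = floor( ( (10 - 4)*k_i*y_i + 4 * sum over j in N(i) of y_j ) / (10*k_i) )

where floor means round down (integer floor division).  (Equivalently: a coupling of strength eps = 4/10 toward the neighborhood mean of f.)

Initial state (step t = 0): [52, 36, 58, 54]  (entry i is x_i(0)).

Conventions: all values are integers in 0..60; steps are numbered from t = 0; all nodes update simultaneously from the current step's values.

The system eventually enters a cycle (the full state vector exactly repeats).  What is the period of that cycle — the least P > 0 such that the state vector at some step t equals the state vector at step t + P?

Simulating step by step:
t=0: [52, 36, 58, 54]
t=1: [32, 23, 26, 36]
t=2: [43, 26, 31, 13]
t=3: [31, 36, 45, 50]
t=4: [36, 20, 36, 33]
t=5: [5, 21, 13, 36]
t=6: [34, 18, 40, 16]
t=7: [39, 18, 21, 7]
t=8: [13, 16, 21, 28]
t=9: [38, 21, 30, 28]
t=10: [18, 21, 37, 37]
t=11: [11, 14, 6, 8]
t=12: [48, 53, 39, 43]
t=13: [36, 45, 19, 27]
t=14: [10, 26, 15, 30]
t=15: [35, 39, 19, 34]
t=16: [5, 18, 19, 39]
t=17: [23, 14, 16, 11]
t=18: [27, 50, 17, 42]
t=19: [32, 38, 15, 23]
t=20: [33, 20, 16, 17]
t=21: [37, 22, 14, 8]
t=22: [19, 22, 44, 40]
t=23: [17, 18, 21, 18]
t=24: [10, 9, 14, 11]
t=25: [48, 45, 54, 50]
t=26: [40, 34, 51, 44]
t=27: [30, 43, 37, 37]
t=28: [33, 24, 14, 9]
t=29: [50, 36, 55, 43]
t=30: [39, 15, 49, 27]
t=31: [15, 10, 35, 30]
t=32: [10, 37, 9, 37]
t=33: [38, 14, 37, 13]
t=34: [18, 48, 16, 46]
t=35: [14, 32, 11, 28]
t=36: [55, 51, 49, 44]
t=37: [54, 46, 42, 34]
t=38: [45, 42, 35, 45]
t=39: [22, 24, 12, 22]
t=40: [29, 25, 40, 29]
t=41: [35, 35, 26, 35]
t=42: [6, 0, 20, 6]
t=43: [27, 24, 23, 27]
t=44: [32, 31, 29, 32]
t=45: [49, 50, 46, 49]
t=46: [40, 43, 36, 40]
t=47: [14, 20, 7, 14]
t=48: [46, 33, 46, 46]
t=49: [37, 46, 33, 37]
t=50: [21, 22, 35, 21]
t=51: [15, 20, 7, 15]
t=52: [11, 10, 23, 11]
t=53: [44, 48, 35, 44]
t=54: [24, 34, 10, 24]
t=55: [37, 46, 39, 37]
t=56: [12, 22, 9, 12]
t=57: [45, 34, 47, 45]
t=58: [36, 46, 33, 36]
t=59: [19, 21, 34, 19]
t=60: [23, 16, 40, 23]
t=61: [18, 12, 19, 18]
t=62: [19, 35, 11, 19]
t=63: [17, 5, 35, 17]
t=64: [10, 22, 2, 10]
t=65: [37, 32, 32, 37]
t=66: [24, 33, 33, 24]
t=67: [38, 44, 44, 38]
t=68: [16, 19, 19, 16]
t=69: [7, 9, 9, 7]
t=70: [40, 41, 41, 40]
t=71: [16, 16, 16, 16]
t=72: [4, 4, 4, 4]
t=73: [29, 29, 29, 29]
t=74: [43, 43, 43, 43]
t=75: [24, 24, 24, 24]
t=76: [28, 28, 28, 28]
t=77: [40, 40, 40, 40]
t=78: [15, 15, 15, 15]
t=79: [1, 1, 1, 1]
t=80: [20, 20, 20, 20]
t=81: [16, 16, 16, 16]

Answer: 10
Key observation: The state at step 71, [16, 16, 16, 16], reappears at step 81 — and no state repeats earlier — so the cycle the system enters has period 10.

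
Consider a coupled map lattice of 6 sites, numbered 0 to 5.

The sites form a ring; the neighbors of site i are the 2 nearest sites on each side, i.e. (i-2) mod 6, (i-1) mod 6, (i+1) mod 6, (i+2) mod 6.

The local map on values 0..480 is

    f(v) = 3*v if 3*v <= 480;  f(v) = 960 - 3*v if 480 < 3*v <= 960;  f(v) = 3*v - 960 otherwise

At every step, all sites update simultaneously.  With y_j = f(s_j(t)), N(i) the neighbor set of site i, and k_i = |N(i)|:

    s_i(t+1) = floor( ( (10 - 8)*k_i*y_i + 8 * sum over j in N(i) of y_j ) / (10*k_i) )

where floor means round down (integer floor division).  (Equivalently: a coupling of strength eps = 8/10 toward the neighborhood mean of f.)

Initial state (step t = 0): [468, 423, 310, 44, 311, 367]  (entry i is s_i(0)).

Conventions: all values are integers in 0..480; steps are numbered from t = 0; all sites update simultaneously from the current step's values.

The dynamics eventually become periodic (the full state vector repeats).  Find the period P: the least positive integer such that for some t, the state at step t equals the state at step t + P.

Answer: 16
Key observation: The state at step 11, [315, 315, 315, 315, 315, 315], reappears at step 27 — and no state repeats earlier — so the cycle the system enters has period 16.

Derivation:
t=0: [468, 423, 310, 44, 311, 367]
t=1: [190, 211, 188, 127, 154, 210]
t=2: [381, 364, 391, 379, 391, 378]
t=3: [183, 175, 183, 181, 192, 175]
t=4: [415, 421, 411, 416, 411, 416]
t=5: [284, 287, 284, 285, 281, 287]
t=6: [106, 103, 107, 105, 107, 105]
t=7: [316, 315, 316, 316, 318, 315]
t=8: [12, 13, 11, 12, 11, 12]
t=9: [35, 36, 35, 35, 34, 36]
t=10: [105, 106, 105, 105, 105, 105]
t=11: [315, 315, 315, 315, 315, 315]
t=12: [15, 15, 15, 15, 15, 15]
t=13: [45, 45, 45, 45, 45, 45]
t=14: [135, 135, 135, 135, 135, 135]
t=15: [405, 405, 405, 405, 405, 405]
t=16: [255, 255, 255, 255, 255, 255]
t=17: [195, 195, 195, 195, 195, 195]
t=18: [375, 375, 375, 375, 375, 375]
t=19: [165, 165, 165, 165, 165, 165]
t=20: [465, 465, 465, 465, 465, 465]
t=21: [435, 435, 435, 435, 435, 435]
t=22: [345, 345, 345, 345, 345, 345]
t=23: [75, 75, 75, 75, 75, 75]
t=24: [225, 225, 225, 225, 225, 225]
t=25: [285, 285, 285, 285, 285, 285]
t=26: [105, 105, 105, 105, 105, 105]
t=27: [315, 315, 315, 315, 315, 315]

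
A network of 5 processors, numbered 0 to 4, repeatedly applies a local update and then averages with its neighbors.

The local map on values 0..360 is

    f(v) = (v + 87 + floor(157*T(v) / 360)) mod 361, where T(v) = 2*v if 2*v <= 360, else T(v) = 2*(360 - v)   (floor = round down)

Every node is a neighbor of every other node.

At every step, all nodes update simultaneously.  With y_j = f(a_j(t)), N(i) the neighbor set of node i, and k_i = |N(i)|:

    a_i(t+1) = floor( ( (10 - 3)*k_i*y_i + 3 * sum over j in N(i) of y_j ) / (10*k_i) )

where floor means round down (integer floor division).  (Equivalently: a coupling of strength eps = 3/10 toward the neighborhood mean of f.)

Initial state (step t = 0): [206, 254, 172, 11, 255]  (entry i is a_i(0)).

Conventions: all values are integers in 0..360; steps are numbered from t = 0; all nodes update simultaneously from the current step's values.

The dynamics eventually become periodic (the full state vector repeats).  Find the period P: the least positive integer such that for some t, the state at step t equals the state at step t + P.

Simulating step by step:
t=0: [206, 254, 172, 11, 255]
t=1: [68, 72, 57, 94, 72]
t=2: [217, 221, 203, 247, 221]
t=3: [67, 67, 66, 69, 67]
t=4: [212, 212, 210, 214, 212]
t=5: [66, 66, 66, 66, 66]
t=6: [210, 210, 210, 210, 210]
t=7: [66, 66, 66, 66, 66]

Answer: 2
Key observation: The state at step 5, [66, 66, 66, 66, 66], reappears at step 7 — and no state repeats earlier — so the cycle the system enters has period 2.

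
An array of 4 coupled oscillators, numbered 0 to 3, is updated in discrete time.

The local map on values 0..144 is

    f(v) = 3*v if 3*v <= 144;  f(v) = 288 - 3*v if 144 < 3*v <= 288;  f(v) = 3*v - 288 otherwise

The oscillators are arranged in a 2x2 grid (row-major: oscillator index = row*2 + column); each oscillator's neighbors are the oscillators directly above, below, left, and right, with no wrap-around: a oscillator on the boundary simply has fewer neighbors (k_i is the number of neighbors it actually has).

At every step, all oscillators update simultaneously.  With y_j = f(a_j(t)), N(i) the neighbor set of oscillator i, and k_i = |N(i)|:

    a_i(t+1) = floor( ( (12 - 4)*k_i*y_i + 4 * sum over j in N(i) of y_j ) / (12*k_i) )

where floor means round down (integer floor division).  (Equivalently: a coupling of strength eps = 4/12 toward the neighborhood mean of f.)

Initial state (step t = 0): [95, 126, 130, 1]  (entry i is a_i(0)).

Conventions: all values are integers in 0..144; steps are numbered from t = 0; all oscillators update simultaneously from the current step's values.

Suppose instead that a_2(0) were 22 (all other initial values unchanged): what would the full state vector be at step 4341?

Simulating step by step:
t=0: [95, 126, 22, 1]
t=1: [28, 61, 45, 28]
t=2: [96, 98, 118, 96]
t=3: [12, 4, 44, 12]
t=4: [48, 20, 100, 48]
t=5: [108, 88, 56, 108]
t=6: [48, 28, 92, 48]
t=7: [112, 104, 56, 112]
t=8: [56, 32, 96, 56]
t=9: [96, 104, 40, 96]
t=10: [24, 16, 80, 24]
t=11: [64, 56, 56, 64]
t=12: [104, 112, 112, 104]
t=13: [32, 40, 40, 32]
t=14: [104, 112, 112, 104]

Answer: [32, 40, 40, 32]
Key observation: The state at step 12, [104, 112, 112, 104], reappears at step 14: the system is in a cycle of period 2 from step 12 on.  Therefore the state at step 4341 equals the state at step 12 + ((4341 - 12) mod 2) = 13, which is [32, 40, 40, 32].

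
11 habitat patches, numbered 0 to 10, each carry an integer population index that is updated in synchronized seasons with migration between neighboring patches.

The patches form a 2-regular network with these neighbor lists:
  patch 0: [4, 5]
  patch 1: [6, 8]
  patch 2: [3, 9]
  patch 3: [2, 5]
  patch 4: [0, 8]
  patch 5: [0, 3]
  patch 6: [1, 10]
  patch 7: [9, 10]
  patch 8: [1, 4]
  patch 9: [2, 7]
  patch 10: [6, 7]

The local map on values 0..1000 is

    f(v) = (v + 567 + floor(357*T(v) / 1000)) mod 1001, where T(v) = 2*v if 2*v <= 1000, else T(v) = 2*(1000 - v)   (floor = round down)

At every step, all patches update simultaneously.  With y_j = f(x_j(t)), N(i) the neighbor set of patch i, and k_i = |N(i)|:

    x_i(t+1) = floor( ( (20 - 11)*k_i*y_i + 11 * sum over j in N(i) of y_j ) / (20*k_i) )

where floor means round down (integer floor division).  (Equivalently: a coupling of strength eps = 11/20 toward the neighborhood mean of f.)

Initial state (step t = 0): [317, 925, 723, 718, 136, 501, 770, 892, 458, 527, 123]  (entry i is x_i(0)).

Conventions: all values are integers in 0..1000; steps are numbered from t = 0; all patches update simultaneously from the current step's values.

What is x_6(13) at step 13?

Simulating step by step:
t=0: [317, 925, 723, 718, 136, 501, 770, 892, 458, 527, 123]
t=1: [385, 478, 470, 468, 486, 353, 588, 572, 527, 474, 634]
t=2: [258, 414, 372, 314, 359, 240, 434, 430, 409, 393, 452]
t=3: [322, 282, 185, 371, 157, 470, 308, 295, 245, 246, 321]
t=4: [384, 318, 724, 435, 679, 254, 87, 335, 687, 707, 97]
t=5: [231, 377, 437, 274, 405, 147, 554, 397, 375, 389, 565]
t=6: [729, 273, 215, 327, 438, 642, 376, 295, 223, 258, 386]
t=7: [433, 333, 457, 441, 537, 377, 166, 96, 523, 280, 179]
t=8: [315, 413, 257, 298, 397, 268, 660, 581, 349, 317, 827]
t=9: [121, 296, 53, 42, 184, 61, 427, 372, 216, 173, 483]
t=10: [775, 372, 708, 652, 867, 690, 261, 436, 684, 624, 314]
t=11: [501, 225, 471, 473, 505, 480, 90, 295, 414, 424, 136]
t=12: [413, 702, 351, 378, 382, 394, 806, 332, 502, 253, 577]
t=13: [249, 472, 408, 208, 290, 242, 483, 458, 382, 533, 377]

Answer: x_6(13) = 483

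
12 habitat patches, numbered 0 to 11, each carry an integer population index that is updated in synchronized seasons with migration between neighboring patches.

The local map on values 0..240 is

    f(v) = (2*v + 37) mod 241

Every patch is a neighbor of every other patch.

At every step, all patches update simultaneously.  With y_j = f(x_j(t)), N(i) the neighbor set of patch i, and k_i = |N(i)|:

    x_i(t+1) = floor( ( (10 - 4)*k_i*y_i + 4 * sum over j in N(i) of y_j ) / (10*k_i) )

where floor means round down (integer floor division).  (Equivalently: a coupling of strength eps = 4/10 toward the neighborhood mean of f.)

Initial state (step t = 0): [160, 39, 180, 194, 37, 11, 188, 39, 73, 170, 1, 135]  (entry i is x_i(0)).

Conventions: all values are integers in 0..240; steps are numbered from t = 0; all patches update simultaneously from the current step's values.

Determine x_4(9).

Simulating step by step:
t=0: [160, 39, 180, 194, 37, 11, 188, 39, 73, 170, 1, 135]
t=1: [118, 117, 140, 156, 115, 86, 149, 117, 155, 129, 74, 90]
t=2: [60, 59, 85, 103, 57, 160, 95, 59, 102, 72, 146, 164]
t=3: [145, 144, 173, 57, 141, 122, 184, 144, 56, 158, 106, 126]
t=4: [90, 89, 121, 126, 85, 64, 134, 89, 125, 104, 46, 68]
t=5: [177, 176, 76, 82, 171, 148, 91, 176, 81, 57, 128, 152]
t=6: [149, 148, 171, 178, 142, 116, 188, 148, 177, 150, 94, 121]
t=7: [102, 101, 127, 135, 94, 65, 146, 101, 133, 103, 176, 70]
t=8: [53, 187, 81, 90, 180, 147, 102, 187, 88, 54, 136, 152]
t=9: [141, 156, 172, 183, 148, 111, 60, 156, 180, 142, 99, 117]

Answer: x_4(9) = 148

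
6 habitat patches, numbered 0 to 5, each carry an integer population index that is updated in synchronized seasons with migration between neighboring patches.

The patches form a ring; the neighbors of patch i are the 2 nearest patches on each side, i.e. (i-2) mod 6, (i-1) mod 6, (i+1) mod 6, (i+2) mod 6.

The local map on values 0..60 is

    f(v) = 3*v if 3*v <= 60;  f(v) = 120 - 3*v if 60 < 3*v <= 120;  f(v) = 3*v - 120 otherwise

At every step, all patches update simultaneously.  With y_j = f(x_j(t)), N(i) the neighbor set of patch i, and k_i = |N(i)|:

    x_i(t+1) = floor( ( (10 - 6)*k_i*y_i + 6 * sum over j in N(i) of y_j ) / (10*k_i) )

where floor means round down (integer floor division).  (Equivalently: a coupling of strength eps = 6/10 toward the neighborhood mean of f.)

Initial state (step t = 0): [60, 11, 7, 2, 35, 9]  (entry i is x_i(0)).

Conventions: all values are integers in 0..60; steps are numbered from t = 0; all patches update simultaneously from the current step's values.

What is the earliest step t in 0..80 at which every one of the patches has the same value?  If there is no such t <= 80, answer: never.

Answer: 29
Key observation: Synchronization is absorbing here: once all patches are equal they stay equal, and step 29 is the first all-equal step.

Derivation:
t=0: [60, 11, 7, 2, 35, 9]  (not all equal)
t=1: [38, 30, 25, 16, 23, 27]  (not all equal)
t=2: [27, 32, 38, 43, 41, 35]  (not all equal)
t=3: [22, 19, 13, 10, 11, 17]  (not all equal)
t=4: [48, 48, 41, 39, 39, 46]  (not all equal)
t=5: [16, 16, 9, 8, 8, 15]  (not all equal)
t=6: [40, 40, 32, 31, 31, 39]  (not all equal)
t=7: [8, 8, 17, 18, 18, 9]  (not all equal)
t=8: [33, 33, 43, 45, 45, 34]  (not all equal)
t=9: [17, 17, 14, 15, 15, 18]  (not all equal)
t=10: [49, 49, 45, 46, 46, 50]  (not all equal)
t=11: [24, 24, 19, 20, 20, 25]  (not all equal)
t=12: [50, 50, 55, 55, 55, 50]  (not all equal)
t=13: [34, 34, 40, 40, 40, 34]  (not all equal)
t=14: [12, 12, 5, 5, 5, 12]  (not all equal)
t=15: [29, 29, 21, 21, 21, 29]  (not all equal)
t=16: [40, 40, 49, 49, 49, 40]  (not all equal)
t=17: [8, 8, 18, 18, 18, 8]  (not all equal)
t=18: [33, 33, 45, 45, 45, 33]  (not all equal)
t=19: [19, 19, 16, 16, 16, 19]  (not all equal)
t=20: [54, 54, 50, 50, 50, 54]  (not all equal)
t=21: [38, 38, 33, 33, 33, 38]  (not all equal)
t=22: [10, 10, 16, 16, 16, 10]  (not all equal)
t=23: [35, 35, 42, 42, 42, 35]  (not all equal)
t=24: [12, 12, 8, 8, 8, 12]  (not all equal)
t=25: [32, 32, 27, 27, 27, 32]  (not all equal)
t=26: [28, 28, 34, 34, 34, 28]  (not all equal)
t=27: [30, 30, 23, 23, 23, 30]  (not all equal)
t=28: [36, 36, 44, 44, 44, 36]  (not all equal)
t=29: [12, 12, 12, 12, 12, 12]  (all equal)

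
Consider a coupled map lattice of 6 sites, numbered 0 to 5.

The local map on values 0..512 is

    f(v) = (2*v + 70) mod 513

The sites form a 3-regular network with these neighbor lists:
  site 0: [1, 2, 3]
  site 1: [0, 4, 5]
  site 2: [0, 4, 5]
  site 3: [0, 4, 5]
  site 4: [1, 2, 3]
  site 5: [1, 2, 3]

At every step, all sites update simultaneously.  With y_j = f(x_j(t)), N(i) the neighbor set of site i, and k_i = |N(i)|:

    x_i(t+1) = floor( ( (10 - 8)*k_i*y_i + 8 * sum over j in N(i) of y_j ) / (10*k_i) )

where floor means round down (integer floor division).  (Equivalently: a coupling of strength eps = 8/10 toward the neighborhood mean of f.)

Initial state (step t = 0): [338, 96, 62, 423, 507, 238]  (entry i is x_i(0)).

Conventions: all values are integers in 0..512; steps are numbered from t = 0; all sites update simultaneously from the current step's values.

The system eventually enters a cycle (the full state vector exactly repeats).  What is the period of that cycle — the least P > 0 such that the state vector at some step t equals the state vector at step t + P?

Simulating step by step:
t=0: [338, 96, 62, 423, 507, 238]
t=1: [275, 138, 125, 167, 240, 235]
t=2: [306, 114, 109, 126, 292, 290]
t=3: [275, 178, 176, 183, 270, 269]
t=4: [363, 164, 164, 166, 361, 361]
t=5: [376, 303, 303, 304, 375, 375]
t=6: [192, 278, 278, 279, 192, 192]
t=7: [181, 385, 385, 386, 181, 181]
t=8: [348, 411, 411, 411, 348, 348]
t=9: [353, 278, 278, 278, 353, 353]
t=10: [143, 233, 233, 233, 143, 143]
t=11: [89, 289, 289, 289, 89, 89]
t=12: [157, 225, 225, 225, 157, 157]
t=13: [82, 308, 308, 308, 82, 82]
t=14: [185, 221, 221, 221, 185, 185]
t=15: [497, 454, 454, 454, 497, 497]
t=16: [379, 123, 123, 123, 379, 379]
t=17: [315, 315, 315, 315, 315, 315]
t=18: [187, 187, 187, 187, 187, 187]
t=19: [444, 444, 444, 444, 444, 444]
t=20: [445, 445, 445, 445, 445, 445]
t=21: [447, 447, 447, 447, 447, 447]
t=22: [451, 451, 451, 451, 451, 451]
t=23: [459, 459, 459, 459, 459, 459]
t=24: [475, 475, 475, 475, 475, 475]
t=25: [507, 507, 507, 507, 507, 507]
t=26: [58, 58, 58, 58, 58, 58]
t=27: [186, 186, 186, 186, 186, 186]
t=28: [442, 442, 442, 442, 442, 442]
t=29: [441, 441, 441, 441, 441, 441]
t=30: [439, 439, 439, 439, 439, 439]
t=31: [435, 435, 435, 435, 435, 435]
t=32: [427, 427, 427, 427, 427, 427]
t=33: [411, 411, 411, 411, 411, 411]
t=34: [379, 379, 379, 379, 379, 379]
t=35: [315, 315, 315, 315, 315, 315]

Answer: 18
Key observation: The state at step 17, [315, 315, 315, 315, 315, 315], reappears at step 35 — and no state repeats earlier — so the cycle the system enters has period 18.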